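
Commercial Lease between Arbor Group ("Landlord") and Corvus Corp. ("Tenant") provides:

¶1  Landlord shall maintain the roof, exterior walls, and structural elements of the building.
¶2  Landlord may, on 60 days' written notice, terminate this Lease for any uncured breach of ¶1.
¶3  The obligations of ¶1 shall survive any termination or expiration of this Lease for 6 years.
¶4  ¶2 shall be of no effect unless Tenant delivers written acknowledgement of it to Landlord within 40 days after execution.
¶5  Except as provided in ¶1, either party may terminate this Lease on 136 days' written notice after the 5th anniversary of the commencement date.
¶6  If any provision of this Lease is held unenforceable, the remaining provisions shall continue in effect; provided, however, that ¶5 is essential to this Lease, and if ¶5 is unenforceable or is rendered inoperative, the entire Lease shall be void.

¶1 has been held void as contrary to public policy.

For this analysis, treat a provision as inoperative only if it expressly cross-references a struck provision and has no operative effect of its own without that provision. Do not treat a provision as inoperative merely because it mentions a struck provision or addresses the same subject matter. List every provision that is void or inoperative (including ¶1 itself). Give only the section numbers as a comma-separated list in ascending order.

1, 2, 3, 4

¶1 is struck. The only function of ¶2 is the termination right for breach of ¶1, so it cannot stand once ¶1 is removed. ¶3 has no operative effect of its own apart from ¶1 and is therefore inoperative. ¶4 operates only by reference to ¶2, so it falls with ¶2. ¶5 mentions ¶1 but its own obligation stands independently of ¶1, so ¶5 is not affected. ¶6 makes ¶5 an essential term, but ¶5 is unaffected, so the severability proviso in ¶6 preserves the remaining provisions. ¶5 and ¶6 remain in effect.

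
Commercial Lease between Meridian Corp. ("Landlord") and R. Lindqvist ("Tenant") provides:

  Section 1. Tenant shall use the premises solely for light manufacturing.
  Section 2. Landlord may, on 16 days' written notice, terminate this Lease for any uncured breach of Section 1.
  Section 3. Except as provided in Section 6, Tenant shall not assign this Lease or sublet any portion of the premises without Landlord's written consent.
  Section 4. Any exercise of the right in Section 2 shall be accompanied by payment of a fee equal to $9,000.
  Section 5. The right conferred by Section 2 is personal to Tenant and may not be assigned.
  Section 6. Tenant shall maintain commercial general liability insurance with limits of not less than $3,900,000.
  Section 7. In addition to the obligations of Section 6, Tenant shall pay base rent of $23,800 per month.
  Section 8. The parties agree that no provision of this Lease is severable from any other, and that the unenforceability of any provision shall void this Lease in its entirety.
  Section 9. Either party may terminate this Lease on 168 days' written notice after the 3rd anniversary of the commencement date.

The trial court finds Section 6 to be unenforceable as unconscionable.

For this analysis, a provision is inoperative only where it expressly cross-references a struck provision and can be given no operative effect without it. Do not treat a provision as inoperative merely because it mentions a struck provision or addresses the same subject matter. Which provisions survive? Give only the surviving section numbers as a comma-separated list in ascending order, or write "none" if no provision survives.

none

Section 6 is struck. Nothing else in the Lease is defined by reference to Section 6. Section 8 provides that the Lease is not severable, so the invalidity of any one provision voids the entire Lease. No provision of the Lease survives.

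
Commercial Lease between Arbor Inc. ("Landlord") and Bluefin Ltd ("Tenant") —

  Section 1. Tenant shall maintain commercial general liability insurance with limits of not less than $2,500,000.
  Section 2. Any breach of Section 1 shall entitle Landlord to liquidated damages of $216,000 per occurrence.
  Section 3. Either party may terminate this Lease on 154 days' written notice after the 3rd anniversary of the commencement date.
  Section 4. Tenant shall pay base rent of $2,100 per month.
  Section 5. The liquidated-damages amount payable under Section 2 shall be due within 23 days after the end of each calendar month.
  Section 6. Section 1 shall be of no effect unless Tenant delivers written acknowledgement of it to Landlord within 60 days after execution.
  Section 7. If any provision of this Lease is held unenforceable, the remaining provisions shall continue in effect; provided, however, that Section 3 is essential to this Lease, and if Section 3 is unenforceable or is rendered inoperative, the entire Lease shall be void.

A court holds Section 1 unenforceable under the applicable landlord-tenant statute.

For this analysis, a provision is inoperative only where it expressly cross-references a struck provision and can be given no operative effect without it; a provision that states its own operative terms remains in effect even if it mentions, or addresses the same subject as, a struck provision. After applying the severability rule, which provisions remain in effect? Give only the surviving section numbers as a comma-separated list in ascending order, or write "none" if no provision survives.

3, 4, 7

Section 1 is struck. Section 2 has no operative effect of its own apart from Section 1 and is therefore inoperative. Section 6 merely fixes the acknowledgement condition for Section 1; with Section 1 gone it has nothing to operate on and falls away. Section 5 operates only by reference to Section 2, so it falls with Section 2. Section 7 makes Section 3 an essential term, but Section 3 is unaffected, so the severability proviso in Section 7 preserves the remaining provisions. Section 3, Section 4, and Section 7 remain in effect.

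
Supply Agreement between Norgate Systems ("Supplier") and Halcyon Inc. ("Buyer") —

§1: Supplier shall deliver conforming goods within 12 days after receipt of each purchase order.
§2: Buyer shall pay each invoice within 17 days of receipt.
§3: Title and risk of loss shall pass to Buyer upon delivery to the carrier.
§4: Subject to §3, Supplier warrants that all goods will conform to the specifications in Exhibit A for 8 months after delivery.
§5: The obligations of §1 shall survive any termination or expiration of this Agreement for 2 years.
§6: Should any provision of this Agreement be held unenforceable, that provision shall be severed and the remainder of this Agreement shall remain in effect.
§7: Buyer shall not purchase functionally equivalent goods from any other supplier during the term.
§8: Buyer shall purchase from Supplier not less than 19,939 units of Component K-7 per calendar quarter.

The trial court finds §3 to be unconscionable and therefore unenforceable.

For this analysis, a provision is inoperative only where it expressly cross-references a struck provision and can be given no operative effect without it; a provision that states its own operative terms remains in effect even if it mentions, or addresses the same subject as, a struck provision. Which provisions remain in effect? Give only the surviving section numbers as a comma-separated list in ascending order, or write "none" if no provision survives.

§3 is struck. §4 mentions §3 but its own obligation stands independently of §3, so §4 is not affected. No other provision's operative terms depend on §3. Under the severability clause in §6, the remaining provisions continue in force. §1, §2, §4, §5, §6, §7, and §8 remain in effect.

1, 2, 4, 5, 6, 7, 8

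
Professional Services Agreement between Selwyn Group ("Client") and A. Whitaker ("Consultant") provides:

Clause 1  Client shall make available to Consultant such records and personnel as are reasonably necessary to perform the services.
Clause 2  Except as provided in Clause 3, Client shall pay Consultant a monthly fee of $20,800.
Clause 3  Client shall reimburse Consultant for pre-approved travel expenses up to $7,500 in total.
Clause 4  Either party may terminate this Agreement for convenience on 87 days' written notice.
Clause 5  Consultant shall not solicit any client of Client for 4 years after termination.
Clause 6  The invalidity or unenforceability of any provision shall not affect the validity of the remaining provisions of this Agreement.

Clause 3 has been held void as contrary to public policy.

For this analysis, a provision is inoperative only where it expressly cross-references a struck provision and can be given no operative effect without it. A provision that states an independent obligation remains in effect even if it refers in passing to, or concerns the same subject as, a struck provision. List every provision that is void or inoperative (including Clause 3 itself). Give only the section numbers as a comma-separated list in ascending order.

Clause 3 is struck. Although Clause 2 refers to Clause 3, its operative terms do not depend on Clause 3, so it remains in effect. No other provision's operative terms depend on Clause 3. Clause 6 is a severability clause and preserves every provision that can still be given independent effect. The provisions still in force are Clause 1, Clause 2, Clause 4, Clause 5, and Clause 6.

3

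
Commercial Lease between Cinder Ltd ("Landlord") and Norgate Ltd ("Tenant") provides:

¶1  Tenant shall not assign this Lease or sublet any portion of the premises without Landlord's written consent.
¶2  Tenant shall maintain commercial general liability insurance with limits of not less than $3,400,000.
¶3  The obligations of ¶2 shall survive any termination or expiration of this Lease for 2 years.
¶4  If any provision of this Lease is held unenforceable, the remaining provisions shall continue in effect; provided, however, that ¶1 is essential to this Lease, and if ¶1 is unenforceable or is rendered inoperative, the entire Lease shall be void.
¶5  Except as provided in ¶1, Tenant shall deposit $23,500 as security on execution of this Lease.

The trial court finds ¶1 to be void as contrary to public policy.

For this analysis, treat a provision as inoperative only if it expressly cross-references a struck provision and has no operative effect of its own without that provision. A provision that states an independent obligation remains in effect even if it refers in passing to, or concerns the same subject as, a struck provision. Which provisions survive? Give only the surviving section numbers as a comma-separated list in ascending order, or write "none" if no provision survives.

none

¶1 is struck. Nothing else in the Lease is defined by reference to ¶1. ¶4 makes ¶1 an essential term, and ¶1 is the provision held invalid; under ¶4, the entire Lease is therefore void. No provision of the Lease survives.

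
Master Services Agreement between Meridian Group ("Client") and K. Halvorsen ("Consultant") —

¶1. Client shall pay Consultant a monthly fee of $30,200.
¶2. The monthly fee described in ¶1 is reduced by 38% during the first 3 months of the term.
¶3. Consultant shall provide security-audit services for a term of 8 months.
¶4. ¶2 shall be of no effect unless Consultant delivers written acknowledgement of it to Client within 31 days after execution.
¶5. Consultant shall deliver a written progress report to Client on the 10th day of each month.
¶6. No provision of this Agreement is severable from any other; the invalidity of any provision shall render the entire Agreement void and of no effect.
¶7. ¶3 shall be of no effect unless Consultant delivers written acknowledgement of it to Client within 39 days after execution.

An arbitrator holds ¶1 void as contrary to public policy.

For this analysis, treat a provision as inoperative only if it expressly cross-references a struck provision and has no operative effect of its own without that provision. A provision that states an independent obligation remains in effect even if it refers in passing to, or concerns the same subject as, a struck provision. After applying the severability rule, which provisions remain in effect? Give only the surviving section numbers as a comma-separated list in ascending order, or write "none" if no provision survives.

none

¶1 is struck. ¶2 does nothing except set the introductory reduction to the monthly fee by reference to ¶1; with ¶1 gone it has no independent effect and is inoperative. ¶4 merely fixes the acknowledgement condition for ¶2; with ¶2 gone it has nothing to operate on and falls away. ¶6 provides that the Agreement is not severable, so the invalidity of any one provision voids the entire Agreement. No provision of the Agreement survives.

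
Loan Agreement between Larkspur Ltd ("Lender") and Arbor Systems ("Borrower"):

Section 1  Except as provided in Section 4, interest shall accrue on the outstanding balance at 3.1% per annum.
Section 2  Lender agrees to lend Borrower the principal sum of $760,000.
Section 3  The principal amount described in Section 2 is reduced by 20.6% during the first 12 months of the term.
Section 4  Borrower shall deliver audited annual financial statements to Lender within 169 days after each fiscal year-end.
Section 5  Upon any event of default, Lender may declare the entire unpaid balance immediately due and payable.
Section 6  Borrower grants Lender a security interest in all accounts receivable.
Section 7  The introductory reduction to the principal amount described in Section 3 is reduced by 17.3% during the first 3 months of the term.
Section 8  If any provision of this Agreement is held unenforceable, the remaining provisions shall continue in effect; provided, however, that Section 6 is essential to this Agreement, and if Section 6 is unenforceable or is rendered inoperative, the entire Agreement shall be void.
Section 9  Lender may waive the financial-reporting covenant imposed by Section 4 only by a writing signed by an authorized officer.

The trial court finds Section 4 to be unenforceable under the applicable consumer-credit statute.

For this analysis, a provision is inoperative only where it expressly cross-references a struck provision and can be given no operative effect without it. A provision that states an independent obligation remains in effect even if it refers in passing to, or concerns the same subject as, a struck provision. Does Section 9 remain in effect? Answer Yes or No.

No

Section 4 is struck. Section 9 has no operative effect of its own apart from Section 4 and is therefore inoperative. Although Section 1 refers to Section 4, its operative terms do not depend on Section 4, so it remains in effect. Section 8 makes Section 6 an essential term, but Section 6 is unaffected, so the severability proviso in Section 8 preserves the remaining provisions. That leaves Section 1, Section 2, Section 3, Section 5, Section 6, Section 7, and Section 8 in effect. Section 9 is among the inoperative provisions, so the answer is no.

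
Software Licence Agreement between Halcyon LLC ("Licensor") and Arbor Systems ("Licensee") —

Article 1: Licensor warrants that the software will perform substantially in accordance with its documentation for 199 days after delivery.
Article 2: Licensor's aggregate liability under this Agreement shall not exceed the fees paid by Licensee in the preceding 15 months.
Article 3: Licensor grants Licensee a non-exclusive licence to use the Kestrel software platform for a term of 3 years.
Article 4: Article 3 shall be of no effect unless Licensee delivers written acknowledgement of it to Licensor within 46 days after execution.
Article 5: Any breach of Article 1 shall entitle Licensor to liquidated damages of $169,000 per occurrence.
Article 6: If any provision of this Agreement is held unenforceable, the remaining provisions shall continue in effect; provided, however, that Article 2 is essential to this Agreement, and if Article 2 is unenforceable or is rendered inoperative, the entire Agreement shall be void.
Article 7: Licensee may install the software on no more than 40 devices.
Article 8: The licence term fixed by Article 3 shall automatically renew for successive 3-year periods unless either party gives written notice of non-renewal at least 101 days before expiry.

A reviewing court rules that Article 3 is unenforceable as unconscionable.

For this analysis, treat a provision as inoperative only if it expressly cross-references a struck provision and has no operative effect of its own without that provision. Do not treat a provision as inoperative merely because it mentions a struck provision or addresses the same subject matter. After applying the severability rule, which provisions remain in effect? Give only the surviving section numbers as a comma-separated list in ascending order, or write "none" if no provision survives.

1, 2, 5, 6, 7

Article 3 is struck. Article 4 merely fixes the acknowledgement condition for Article 3; with Article 3 gone it has nothing to operate on and falls away. Article 8 operates only by reference to Article 3, so it falls with Article 3. Article 6 makes Article 2 an essential term, but Article 2 is unaffected, so the severability proviso in Article 6 preserves the remaining provisions. That leaves Article 1, Article 2, Article 5, Article 6, and Article 7 in effect.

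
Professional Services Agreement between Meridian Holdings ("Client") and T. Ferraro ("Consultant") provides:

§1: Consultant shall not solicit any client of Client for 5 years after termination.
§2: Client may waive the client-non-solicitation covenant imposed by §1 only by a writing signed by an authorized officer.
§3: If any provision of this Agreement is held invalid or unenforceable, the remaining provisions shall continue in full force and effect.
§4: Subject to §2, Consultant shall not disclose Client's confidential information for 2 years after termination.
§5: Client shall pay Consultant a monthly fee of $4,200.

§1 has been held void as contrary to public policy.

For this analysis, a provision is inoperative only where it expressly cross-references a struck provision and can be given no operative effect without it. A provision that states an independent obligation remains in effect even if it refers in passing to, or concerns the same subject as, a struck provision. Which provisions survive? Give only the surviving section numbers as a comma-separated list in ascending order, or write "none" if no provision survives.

§1 is struck. §2 operates only by reference to §1, so it falls with §1. §4 mentions §2 but its own obligation stands independently of §2, so §4 is not affected. Under the severability clause in §3, the remaining provisions continue in force. The provisions still in force are §3, §4, and §5.

3, 4, 5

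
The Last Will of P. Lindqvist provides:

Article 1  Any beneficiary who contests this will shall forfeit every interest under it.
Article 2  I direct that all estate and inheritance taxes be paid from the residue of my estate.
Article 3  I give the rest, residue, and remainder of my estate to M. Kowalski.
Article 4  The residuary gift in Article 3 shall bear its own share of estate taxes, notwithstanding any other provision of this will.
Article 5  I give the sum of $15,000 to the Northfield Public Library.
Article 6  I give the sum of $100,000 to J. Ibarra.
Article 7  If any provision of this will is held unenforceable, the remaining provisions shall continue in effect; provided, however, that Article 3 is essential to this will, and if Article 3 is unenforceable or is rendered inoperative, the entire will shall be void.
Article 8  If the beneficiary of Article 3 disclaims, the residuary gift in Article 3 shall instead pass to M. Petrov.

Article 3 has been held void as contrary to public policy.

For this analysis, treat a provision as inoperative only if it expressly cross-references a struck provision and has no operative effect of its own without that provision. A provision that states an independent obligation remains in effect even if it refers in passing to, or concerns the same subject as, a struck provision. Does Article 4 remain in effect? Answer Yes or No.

Article 3 is struck. Article 4 operates only by reference to Article 3, so it falls with Article 3. Article 8 operates only by reference to Article 3, so it falls with Article 3. Article 7 makes Article 3 an essential term, and Article 3 is the provision held invalid; under Article 7, the entire will is therefore void. No provision of the will survives. Article 4 is among the inoperative provisions, so the answer is no.

No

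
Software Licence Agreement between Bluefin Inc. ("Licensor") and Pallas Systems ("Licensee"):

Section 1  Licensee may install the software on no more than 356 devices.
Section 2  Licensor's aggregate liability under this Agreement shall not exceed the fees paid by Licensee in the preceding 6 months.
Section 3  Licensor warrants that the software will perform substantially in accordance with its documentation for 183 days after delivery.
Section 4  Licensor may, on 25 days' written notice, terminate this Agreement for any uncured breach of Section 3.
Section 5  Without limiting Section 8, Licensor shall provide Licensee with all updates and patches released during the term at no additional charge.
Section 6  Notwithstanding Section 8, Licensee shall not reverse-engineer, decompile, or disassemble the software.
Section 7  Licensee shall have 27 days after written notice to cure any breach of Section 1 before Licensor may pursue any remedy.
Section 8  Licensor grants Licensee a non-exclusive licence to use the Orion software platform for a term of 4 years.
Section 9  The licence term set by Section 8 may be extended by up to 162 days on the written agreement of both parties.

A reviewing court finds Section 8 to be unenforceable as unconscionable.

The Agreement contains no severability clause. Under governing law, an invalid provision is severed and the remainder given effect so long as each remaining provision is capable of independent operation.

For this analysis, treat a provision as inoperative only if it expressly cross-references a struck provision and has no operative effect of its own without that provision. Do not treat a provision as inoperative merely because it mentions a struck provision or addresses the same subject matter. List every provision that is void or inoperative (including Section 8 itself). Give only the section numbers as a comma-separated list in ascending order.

8, 9

Section 8 is struck. Section 9 does nothing except set the extension of the licence term by reference to Section 8; with Section 8 gone it has no independent effect and is inoperative. Section 5 mentions Section 8 but its own obligation stands independently of Section 8, so Section 5 is not affected. Although Section 6 refers to Section 8, its operative terms do not depend on Section 8, so it remains in effect. Under the stated default rule, only provisions that cannot operate independently fall away; the rest are enforced. Section 1, Section 2, Section 3, Section 4, Section 5, Section 6, and Section 7 remain in effect.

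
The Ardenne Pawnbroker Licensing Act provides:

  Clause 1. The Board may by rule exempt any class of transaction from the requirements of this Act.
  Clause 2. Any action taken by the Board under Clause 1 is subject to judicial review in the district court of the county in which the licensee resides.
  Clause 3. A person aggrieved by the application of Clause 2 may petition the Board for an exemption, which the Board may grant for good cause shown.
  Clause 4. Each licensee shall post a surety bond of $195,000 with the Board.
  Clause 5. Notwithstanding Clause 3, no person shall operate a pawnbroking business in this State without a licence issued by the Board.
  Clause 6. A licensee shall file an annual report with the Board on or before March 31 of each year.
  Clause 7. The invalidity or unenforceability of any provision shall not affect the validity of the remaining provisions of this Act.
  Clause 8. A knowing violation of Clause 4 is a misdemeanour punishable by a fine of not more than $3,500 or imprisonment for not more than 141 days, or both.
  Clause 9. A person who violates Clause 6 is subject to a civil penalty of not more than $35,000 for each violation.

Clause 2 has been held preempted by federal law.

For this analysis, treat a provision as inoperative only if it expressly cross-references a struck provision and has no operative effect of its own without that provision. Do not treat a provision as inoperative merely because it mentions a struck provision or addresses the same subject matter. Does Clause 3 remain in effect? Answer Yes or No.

No

Clause 2 is struck. The only function of Clause 3 is the exemption procedure for Clause 2, so it cannot stand once Clause 2 is removed. Clause 5 mentions Clause 3 but its own obligation stands independently of Clause 3, so Clause 5 is not affected. Clause 7 is a severability clause and preserves every provision that can still be given independent effect. That leaves Clause 1, Clause 4, Clause 5, Clause 6, Clause 7, Clause 8, and Clause 9 in effect. Clause 3 is among the inoperative provisions, so the answer is no.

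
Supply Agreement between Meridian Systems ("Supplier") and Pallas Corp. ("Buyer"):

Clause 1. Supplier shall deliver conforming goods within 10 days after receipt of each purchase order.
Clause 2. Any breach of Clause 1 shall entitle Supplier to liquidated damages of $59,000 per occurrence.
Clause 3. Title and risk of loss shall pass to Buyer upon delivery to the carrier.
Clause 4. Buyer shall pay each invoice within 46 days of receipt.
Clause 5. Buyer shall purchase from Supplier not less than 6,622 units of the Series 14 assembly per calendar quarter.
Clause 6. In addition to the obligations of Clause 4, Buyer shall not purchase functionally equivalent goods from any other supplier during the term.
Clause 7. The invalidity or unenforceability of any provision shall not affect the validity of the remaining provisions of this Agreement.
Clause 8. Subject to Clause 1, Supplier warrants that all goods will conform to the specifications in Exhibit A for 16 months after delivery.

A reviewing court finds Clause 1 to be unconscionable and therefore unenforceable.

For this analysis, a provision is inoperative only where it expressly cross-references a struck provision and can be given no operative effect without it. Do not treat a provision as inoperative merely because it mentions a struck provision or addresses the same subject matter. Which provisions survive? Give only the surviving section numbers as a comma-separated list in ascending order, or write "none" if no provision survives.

Clause 1 is struck. The whole of Clause 2 is the liquidated-damages amount, defined by reference to Clause 1, so Clause 2 cannot stand once Clause 1 is removed. Although Clause 8 refers to Clause 1, its operative terms do not depend on Clause 1, so it remains in effect. Clause 7 is a severability clause and preserves every provision that can still be given independent effect. That leaves Clause 3, Clause 4, Clause 5, Clause 6, Clause 7, and Clause 8 in effect.

3, 4, 5, 6, 7, 8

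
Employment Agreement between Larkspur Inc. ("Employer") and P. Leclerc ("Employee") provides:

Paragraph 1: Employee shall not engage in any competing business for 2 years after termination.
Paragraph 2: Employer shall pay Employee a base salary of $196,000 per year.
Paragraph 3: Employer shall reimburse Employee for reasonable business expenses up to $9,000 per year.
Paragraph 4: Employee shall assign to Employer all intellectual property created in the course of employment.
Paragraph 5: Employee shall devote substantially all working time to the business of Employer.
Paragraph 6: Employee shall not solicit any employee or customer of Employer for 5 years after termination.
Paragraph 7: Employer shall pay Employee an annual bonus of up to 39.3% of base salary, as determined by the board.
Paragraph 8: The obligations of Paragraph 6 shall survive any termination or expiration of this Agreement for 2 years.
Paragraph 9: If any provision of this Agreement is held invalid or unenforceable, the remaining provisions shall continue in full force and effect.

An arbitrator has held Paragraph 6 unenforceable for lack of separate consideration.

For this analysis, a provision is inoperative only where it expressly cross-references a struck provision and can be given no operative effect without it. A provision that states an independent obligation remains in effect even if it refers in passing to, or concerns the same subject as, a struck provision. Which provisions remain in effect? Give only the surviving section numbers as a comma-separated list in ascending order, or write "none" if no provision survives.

1, 2, 3, 4, 5, 7, 9

Paragraph 6 is struck. Paragraph 8 has no operative effect of its own apart from Paragraph 6 and is therefore inoperative. Paragraph 9 is a severability clause and preserves every provision that can still be given independent effect. Paragraph 1, Paragraph 2, Paragraph 3, Paragraph 4, Paragraph 5, Paragraph 7, and Paragraph 9 remain in effect.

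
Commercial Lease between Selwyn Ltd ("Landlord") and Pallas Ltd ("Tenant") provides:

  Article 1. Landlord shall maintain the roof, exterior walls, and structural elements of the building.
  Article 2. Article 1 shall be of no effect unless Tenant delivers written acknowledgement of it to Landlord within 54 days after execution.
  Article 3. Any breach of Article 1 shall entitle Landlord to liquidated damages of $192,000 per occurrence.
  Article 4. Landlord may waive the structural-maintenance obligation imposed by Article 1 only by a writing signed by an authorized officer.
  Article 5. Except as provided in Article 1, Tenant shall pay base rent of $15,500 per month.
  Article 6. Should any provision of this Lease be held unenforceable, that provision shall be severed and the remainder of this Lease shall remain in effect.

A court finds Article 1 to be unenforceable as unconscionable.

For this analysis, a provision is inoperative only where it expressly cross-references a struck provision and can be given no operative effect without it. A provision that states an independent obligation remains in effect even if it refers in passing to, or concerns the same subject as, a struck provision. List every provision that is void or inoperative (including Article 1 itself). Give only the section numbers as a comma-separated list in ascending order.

1, 2, 3, 4

Article 1 is struck. The only function of Article 2 is the acknowledgement condition for Article 1, so it cannot stand once Article 1 is removed. Article 3 does nothing except set the liquidated-damages amount by reference to Article 1; with Article 1 gone it has no independent effect and is inoperative. Article 4 operates only by reference to Article 1, so it falls with Article 1. Article 5 mentions Article 1 but its own obligation stands independently of Article 1, so Article 5 is not affected. Under the severability clause in Article 6, the remaining provisions continue in force. The provisions still in force are Article 5 and Article 6.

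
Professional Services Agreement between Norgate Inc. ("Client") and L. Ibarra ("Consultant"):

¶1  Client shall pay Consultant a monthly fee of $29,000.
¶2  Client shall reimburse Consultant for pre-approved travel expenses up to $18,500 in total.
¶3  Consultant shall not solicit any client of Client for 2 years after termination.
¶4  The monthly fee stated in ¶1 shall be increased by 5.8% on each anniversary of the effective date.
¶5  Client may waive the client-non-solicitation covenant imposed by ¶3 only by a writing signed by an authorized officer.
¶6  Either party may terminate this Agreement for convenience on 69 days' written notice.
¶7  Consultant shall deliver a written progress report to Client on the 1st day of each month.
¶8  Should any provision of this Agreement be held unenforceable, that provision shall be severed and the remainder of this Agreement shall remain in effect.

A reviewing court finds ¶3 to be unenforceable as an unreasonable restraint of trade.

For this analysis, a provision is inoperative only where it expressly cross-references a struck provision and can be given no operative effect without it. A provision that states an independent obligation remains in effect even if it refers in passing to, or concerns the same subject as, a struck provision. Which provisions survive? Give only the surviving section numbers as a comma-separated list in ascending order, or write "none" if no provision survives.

¶3 is struck. ¶5 has no operative effect of its own apart from ¶3 and is therefore inoperative. Under the severability clause in ¶8, the remaining provisions continue in force. ¶1, ¶2, ¶4, ¶6, ¶7, and ¶8 remain in effect.

1, 2, 4, 6, 7, 8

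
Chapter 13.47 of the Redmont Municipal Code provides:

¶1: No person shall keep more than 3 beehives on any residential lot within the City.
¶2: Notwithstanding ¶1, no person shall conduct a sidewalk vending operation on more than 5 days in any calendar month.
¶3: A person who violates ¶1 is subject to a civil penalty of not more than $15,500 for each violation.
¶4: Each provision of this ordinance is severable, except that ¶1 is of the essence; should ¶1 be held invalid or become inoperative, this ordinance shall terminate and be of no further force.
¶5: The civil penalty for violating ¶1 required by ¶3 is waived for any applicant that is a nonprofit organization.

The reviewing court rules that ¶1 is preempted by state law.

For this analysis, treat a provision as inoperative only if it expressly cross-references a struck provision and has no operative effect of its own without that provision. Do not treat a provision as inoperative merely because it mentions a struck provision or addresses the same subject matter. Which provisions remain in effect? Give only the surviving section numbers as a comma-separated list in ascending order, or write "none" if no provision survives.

none

¶1 is struck. The only function of ¶3 is the civil penalty for violating ¶1, so it cannot stand once ¶1 is removed. The whole of ¶5 is the nonprofit waiver of the civil penalty for violating ¶1, defined by reference to ¶3, so ¶5 cannot stand once ¶3 is removed. ¶4 makes ¶1 an essential term, and ¶1 is the provision held invalid; under ¶4, the entire ordinance is therefore void. No provision of the ordinance survives.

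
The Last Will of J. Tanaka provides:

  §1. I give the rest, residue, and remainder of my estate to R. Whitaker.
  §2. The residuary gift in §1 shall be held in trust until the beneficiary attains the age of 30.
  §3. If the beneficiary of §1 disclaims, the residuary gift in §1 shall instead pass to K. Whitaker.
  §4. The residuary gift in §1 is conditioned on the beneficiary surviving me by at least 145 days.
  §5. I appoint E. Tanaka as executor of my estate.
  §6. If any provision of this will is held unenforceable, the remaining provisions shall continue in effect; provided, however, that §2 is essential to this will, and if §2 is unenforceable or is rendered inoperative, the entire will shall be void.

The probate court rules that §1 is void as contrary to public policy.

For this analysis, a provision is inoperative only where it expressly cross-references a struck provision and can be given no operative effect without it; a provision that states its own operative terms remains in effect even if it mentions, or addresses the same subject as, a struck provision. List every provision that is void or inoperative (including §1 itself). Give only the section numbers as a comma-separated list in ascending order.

1, 2, 3, 4, 5, 6

§1 is struck. §2 merely fixes the trust for §1; with §1 gone it has nothing to operate on and falls away. §3 has no operative effect of its own apart from §1 and is therefore inoperative. §4 has no operative effect of its own apart from §1 and is therefore inoperative. §6 makes §2 an essential term, and §2 has been rendered inoperative by the cascade; under §6, the entire will is therefore void. No provision of the will survives.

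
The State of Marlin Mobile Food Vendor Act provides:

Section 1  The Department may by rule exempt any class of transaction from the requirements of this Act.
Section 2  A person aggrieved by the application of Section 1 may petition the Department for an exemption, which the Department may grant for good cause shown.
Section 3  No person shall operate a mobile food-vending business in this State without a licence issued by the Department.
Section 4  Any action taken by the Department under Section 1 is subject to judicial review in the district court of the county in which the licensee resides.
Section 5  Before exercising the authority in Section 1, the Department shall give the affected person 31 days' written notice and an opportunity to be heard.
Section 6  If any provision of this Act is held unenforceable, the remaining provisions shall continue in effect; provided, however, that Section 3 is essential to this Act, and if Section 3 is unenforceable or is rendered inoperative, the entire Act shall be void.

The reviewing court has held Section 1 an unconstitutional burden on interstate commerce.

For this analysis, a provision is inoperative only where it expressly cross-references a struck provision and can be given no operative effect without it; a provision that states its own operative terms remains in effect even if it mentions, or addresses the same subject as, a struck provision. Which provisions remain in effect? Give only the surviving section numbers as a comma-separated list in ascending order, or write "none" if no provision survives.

3, 6

Section 1 is struck. The only function of Section 2 is the exemption procedure for Section 1, so it cannot stand once Section 1 is removed. Section 4 has no operative effect of its own apart from Section 1 and is therefore inoperative. Section 5 has no operative effect of its own apart from Section 1 and is therefore inoperative. Section 6 makes Section 3 an essential term, but Section 3 is unaffected, so the severability proviso in Section 6 preserves the remaining provisions. Section 3 and Section 6 remain in effect.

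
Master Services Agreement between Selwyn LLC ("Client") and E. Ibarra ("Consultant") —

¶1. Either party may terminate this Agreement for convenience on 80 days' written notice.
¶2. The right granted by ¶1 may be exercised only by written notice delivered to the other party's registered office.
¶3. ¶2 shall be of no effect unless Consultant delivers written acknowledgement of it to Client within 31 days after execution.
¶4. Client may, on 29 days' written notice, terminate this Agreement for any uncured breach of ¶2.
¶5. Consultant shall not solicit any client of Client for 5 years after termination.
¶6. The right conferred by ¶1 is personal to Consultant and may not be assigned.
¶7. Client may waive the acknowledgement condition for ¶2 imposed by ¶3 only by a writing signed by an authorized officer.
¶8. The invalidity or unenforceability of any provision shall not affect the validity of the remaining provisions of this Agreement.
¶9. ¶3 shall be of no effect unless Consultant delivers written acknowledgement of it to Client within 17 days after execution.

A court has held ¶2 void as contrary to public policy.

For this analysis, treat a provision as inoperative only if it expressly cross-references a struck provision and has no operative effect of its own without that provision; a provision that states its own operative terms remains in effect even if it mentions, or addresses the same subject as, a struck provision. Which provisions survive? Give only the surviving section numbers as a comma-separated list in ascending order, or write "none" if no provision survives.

1, 5, 6, 8

¶2 is struck. ¶3 has no operative effect of its own apart from ¶2 and is therefore inoperative. ¶4 merely fixes the termination right for breach of ¶2; with ¶2 gone it has nothing to operate on and falls away. ¶7 merely fixes the waiver condition for ¶3; with ¶3 gone it has nothing to operate on and falls away. The only function of ¶9 is the acknowledgement condition for ¶3, so it cannot stand once ¶3 is removed. Under the severability clause in ¶8, the remaining provisions continue in force. ¶1, ¶5, ¶6, and ¶8 remain in effect.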